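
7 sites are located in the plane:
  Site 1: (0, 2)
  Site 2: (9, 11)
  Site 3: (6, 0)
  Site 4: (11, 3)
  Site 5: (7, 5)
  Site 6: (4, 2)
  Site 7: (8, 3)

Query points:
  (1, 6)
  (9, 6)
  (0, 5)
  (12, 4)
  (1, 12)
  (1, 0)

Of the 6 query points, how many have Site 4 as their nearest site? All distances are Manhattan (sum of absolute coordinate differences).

1

(1, 6) — d to each: Site 1:5, Site 2:13, Site 3:11, Site 4:13, Site 5:7, Site 6:7, Site 7:10 → nearest is Site 1
(9, 6) — d to each: Site 1:13, Site 2:5, Site 3:9, Site 4:5, Site 5:3, Site 6:9, Site 7:4 → nearest is Site 5
(0, 5) — d to each: Site 1:3, Site 2:15, Site 3:11, Site 4:13, Site 5:7, Site 6:7, Site 7:10 → nearest is Site 1
(12, 4) — d to each: Site 1:14, Site 2:10, Site 3:10, Site 4:2, Site 5:6, Site 6:10, Site 7:5 → nearest is Site 4
(1, 12) — d to each: Site 1:11, Site 2:9, Site 3:17, Site 4:19, Site 5:13, Site 6:13, Site 7:16 → nearest is Site 2
(1, 0) — d to each: Site 1:3, Site 2:19, Site 3:5, Site 4:13, Site 5:11, Site 6:5, Site 7:10 → nearest is Site 1
1 of the 6 points has Site 4 as nearest.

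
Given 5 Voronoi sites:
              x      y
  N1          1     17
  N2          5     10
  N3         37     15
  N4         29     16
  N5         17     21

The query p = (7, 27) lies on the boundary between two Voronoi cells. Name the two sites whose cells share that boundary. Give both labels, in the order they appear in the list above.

Squared distances from p to each site:
|pN1|² = (7−1)² + (27−17)² = 36 + 100 = 136
|pN2|² = (7−5)² + (27−10)² = 4 + 289 = 293
|pN3|² = (7−37)² + (27−15)² = 900 + 144 = 1044
|pN4|² = (7−29)² + (27−16)² = 484 + 121 = 605
|pN5|² = (7−17)² + (27−21)² = 100 + 36 = 136
p is equidistant from N1 and N5 (both at squared distance 136), and every other site is strictly farther — so p lies on the N1–N5 Voronoi edge.

N1 and N5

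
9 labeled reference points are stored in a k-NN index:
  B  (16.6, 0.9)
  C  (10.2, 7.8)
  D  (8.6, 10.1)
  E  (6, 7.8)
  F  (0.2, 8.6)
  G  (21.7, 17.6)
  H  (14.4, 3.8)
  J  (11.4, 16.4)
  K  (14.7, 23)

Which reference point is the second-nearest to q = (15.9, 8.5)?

Since √ is increasing, it suffices to compare squared distances:
|qB|² = (15.9−16.6)² + (8.5−0.9)² = 0.49 + 57.76 = 58.25
|qC|² = (15.9−10.2)² + (8.5−7.8)² = 32.49 + 0.49 = 32.98
|qD|² = (15.9−8.6)² + (8.5−10.1)² = 53.29 + 2.56 = 55.85
|qE|² = (15.9−6)² + (8.5−7.8)² = 98.01 + 0.49 = 98.5
|qF|² = (15.9−0.2)² + (8.5−8.6)² = 246.49 + 0.01 = 246.5
|qG|² = (15.9−21.7)² + (8.5−17.6)² = 33.64 + 82.81 = 116.45
|qH|² = (15.9−14.4)² + (8.5−3.8)² = 2.25 + 22.09 = 24.34
|qJ|² = (15.9−11.4)² + (8.5−16.4)² = 20.25 + 62.41 = 82.66
|qK|² = (15.9−14.7)² + (8.5−23)² = 1.44 + 210.25 = 211.69
Sorted ascending: H, C, D, … — the second-nearest is C.

C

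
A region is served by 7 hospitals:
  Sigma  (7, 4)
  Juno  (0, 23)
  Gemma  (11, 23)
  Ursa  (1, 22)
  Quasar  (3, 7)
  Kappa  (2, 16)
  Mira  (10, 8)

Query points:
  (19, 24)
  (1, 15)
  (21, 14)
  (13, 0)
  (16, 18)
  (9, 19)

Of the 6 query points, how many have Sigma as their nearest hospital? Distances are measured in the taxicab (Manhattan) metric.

(19, 24) — d to each: Sigma:32, Juno:20, Gemma:9, Ursa:20, Quasar:33, Kappa:25, Mira:25 → nearest is Gemma
(1, 15) — d to each: Sigma:17, Juno:9, Gemma:18, Ursa:7, Quasar:10, Kappa:2, Mira:16 → nearest is Kappa
(21, 14) — d to each: Sigma:24, Juno:30, Gemma:19, Ursa:28, Quasar:25, Kappa:21, Mira:17 → nearest is Mira
(13, 0) — d to each: Sigma:10, Juno:36, Gemma:25, Ursa:34, Quasar:17, Kappa:27, Mira:11 → nearest is Sigma
(16, 18) — d to each: Sigma:23, Juno:21, Gemma:10, Ursa:19, Quasar:24, Kappa:16, Mira:16 → nearest is Gemma
(9, 19) — d to each: Sigma:17, Juno:13, Gemma:6, Ursa:11, Quasar:18, Kappa:10, Mira:12 → nearest is Gemma
1 of the 6 points has Sigma as nearest.

1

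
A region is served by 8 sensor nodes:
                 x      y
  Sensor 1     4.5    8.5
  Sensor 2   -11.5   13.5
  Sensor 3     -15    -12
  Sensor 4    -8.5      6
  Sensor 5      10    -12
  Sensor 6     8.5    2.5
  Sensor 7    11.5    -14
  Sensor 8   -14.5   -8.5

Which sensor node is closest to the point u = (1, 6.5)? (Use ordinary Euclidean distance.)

Compare squared distances (the ordering matches that of the actual distances):
d²(u, Sensor 1) = 12.25 + 4 = 16.25
d²(u, Sensor 2) = 156.25 + 49 = 205.25
d²(u, Sensor 3) = 256 + 342.25 = 598.25
d²(u, Sensor 4) = 90.25 + 0.25 = 90.5
d²(u, Sensor 5) = 81 + 342.25 = 423.25
d²(u, Sensor 6) = 56.25 + 16 = 72.25
d²(u, Sensor 7) = 110.25 + 420.25 = 530.5
d²(u, Sensor 8) = 240.25 + 225 = 465.25
Sensor 1 is nearest.

Sensor 1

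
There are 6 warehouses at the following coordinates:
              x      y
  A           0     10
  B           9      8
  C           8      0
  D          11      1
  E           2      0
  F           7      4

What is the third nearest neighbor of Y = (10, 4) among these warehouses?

Compare squared distances (the ordering matches that of the actual distances):
|YA|² = (10−0)² + (4−10)² = 100 + 36 = 136
|YB|² = (10−9)² + (4−8)² = 1 + 16 = 17
|YC|² = (10−8)² + (4−0)² = 4 + 16 = 20
|YD|² = (10−11)² + (4−1)² = 1 + 9 = 10
|YE|² = (10−2)² + (4−0)² = 64 + 16 = 80
|YF|² = (10−7)² + (4−4)² = 9 + 0 = 9
Sorted ascending: F, D, B, C, … — the third-nearest is B.

B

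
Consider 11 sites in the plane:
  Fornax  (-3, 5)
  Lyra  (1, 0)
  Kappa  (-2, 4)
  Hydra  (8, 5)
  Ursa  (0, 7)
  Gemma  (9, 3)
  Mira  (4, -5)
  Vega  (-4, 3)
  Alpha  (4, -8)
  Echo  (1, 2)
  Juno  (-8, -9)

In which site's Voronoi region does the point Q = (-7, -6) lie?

Compare squared distances (the ordering matches that of the actual distances):
d²(Q, Fornax) = 16 + 121 = 137
d²(Q, Lyra) = 64 + 36 = 100
d²(Q, Kappa) = 25 + 100 = 125
d²(Q, Hydra) = 225 + 121 = 346
d²(Q, Ursa) = 49 + 169 = 218
d²(Q, Gemma) = 256 + 81 = 337
d²(Q, Mira) = 121 + 1 = 122
d²(Q, Vega) = 9 + 81 = 90
d²(Q, Alpha) = 121 + 4 = 125
d²(Q, Echo) = 64 + 64 = 128
d²(Q, Juno) = 1 + 9 = 10
Minimum is at Juno.

Juno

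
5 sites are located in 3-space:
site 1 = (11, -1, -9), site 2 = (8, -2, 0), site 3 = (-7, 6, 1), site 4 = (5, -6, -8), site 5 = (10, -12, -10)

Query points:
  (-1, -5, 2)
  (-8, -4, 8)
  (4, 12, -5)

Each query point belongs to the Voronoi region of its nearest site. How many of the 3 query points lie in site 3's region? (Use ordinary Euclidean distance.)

(-1, -5, 2) — d² to each: site 1:281, site 2:94, site 3:158, site 4:137, site 5:314 → nearest is site 2
(-8, -4, 8) — d² to each: site 1:659, site 2:324, site 3:150, site 4:429, site 5:712 → nearest is site 3
(4, 12, -5) — d² to each: site 1:234, site 2:237, site 3:193, site 4:334, site 5:637 → nearest is site 3
2 of the 3 points have site 3 as nearest.

2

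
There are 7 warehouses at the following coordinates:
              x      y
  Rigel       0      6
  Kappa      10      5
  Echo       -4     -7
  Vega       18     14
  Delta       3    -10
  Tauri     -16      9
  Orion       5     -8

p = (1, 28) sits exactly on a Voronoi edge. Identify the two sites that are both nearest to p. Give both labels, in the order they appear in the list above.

Squared distances from p to each site:
d²(p, Rigel) = (1−0)² + (28−6)² = 1 + 484 = 485
d²(p, Kappa) = (1−10)² + (28−5)² = 81 + 529 = 610
d²(p, Echo) = (1−(-4))² + (28−(-7))² = 25 + 1225 = 1250
d²(p, Vega) = (1−18)² + (28−14)² = 289 + 196 = 485
d²(p, Delta) = (1−3)² + (28−(-10))² = 4 + 1444 = 1448
d²(p, Tauri) = (1−(-16))² + (28−9)² = 289 + 361 = 650
d²(p, Orion) = (1−5)² + (28−(-8))² = 16 + 1296 = 1312
p is equidistant from Rigel and Vega (both at squared distance 485), and every other site is strictly farther — so p lies on the Rigel–Vega Voronoi edge.

Rigel and Vega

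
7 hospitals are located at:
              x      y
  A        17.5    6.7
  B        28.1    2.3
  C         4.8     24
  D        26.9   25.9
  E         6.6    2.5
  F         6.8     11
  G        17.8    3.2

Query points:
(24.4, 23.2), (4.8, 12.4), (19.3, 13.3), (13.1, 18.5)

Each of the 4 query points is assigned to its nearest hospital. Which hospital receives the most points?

F

(24.4, 23.2) — d² to each: A:319.86, B:450.5, C:384.8, D:13.54, E:745.33, F:458.6, G:443.56 → nearest is D
(4.8, 12.4) — d² to each: A:193.78, B:644.9, C:134.56, D:670.66, E:101.25, F:5.96, G:253.64 → nearest is F
(19.3, 13.3) — d² to each: A:46.8, B:198.44, C:324.74, D:216.52, E:277.93, F:161.54, G:104.26 → nearest is A
(13.1, 18.5) — d² to each: A:158.6, B:487.44, C:99.14, D:245.2, E:298.25, F:95.94, G:256.18 → nearest is F
Tally — A:1, D:1, F:2. F captures the most (2).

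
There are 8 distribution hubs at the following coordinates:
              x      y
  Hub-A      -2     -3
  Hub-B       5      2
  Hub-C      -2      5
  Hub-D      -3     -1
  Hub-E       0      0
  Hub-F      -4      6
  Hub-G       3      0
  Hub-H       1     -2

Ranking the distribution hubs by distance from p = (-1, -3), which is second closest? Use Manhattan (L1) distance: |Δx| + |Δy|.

d(p, Hub-A) = 1 + 0 = 1
d(p, Hub-B) = 6 + 5 = 11
d(p, Hub-C) = 1 + 8 = 9
d(p, Hub-D) = 2 + 2 = 4
d(p, Hub-E) = 1 + 3 = 4
d(p, Hub-F) = 3 + 9 = 12
d(p, Hub-G) = 4 + 3 = 7
d(p, Hub-H) = 2 + 1 = 3
Sorted ascending: Hub-A, Hub-H, Hub-D, … — the second-nearest is Hub-H.

Hub-H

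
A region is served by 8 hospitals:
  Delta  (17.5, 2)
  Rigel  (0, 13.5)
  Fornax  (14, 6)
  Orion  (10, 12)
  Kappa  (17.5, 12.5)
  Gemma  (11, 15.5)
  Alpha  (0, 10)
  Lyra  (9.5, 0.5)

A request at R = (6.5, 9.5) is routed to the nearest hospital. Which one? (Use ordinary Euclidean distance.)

Since √ is increasing, it suffices to compare squared distances:
d²(R, Delta) = (6.5−17.5)² + (9.5−2)² = 121 + 56.25 = 177.25
d²(R, Rigel) = (6.5−0)² + (9.5−13.5)² = 42.25 + 16 = 58.25
d²(R, Fornax) = (6.5−14)² + (9.5−6)² = 56.25 + 12.25 = 68.5
d²(R, Orion) = (6.5−10)² + (9.5−12)² = 12.25 + 6.25 = 18.5
d²(R, Kappa) = (6.5−17.5)² + (9.5−12.5)² = 121 + 9 = 130
d²(R, Gemma) = (6.5−11)² + (9.5−15.5)² = 20.25 + 36 = 56.25
d²(R, Alpha) = (6.5−0)² + (9.5−10)² = 42.25 + 0.25 = 42.5
d²(R, Lyra) = (6.5−9.5)² + (9.5−0.5)² = 9 + 81 = 90
The smallest is to Orion, so R lies in the Voronoi region of Orion.

Orion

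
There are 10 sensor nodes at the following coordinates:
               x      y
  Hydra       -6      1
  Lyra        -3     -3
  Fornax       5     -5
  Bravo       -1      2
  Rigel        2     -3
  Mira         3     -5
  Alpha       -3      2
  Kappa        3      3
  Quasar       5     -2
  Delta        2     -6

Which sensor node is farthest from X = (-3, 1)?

Squared Euclidean distances:
d²(X, Hydra) = (-3−(-6))² + (1−1)² = 9 + 0 = 9
d²(X, Lyra) = (-3−(-3))² + (1−(-3))² = 0 + 16 = 16
d²(X, Fornax) = (-3−5)² + (1−(-5))² = 64 + 36 = 100
d²(X, Bravo) = (-3−(-1))² + (1−2)² = 4 + 1 = 5
d²(X, Rigel) = (-3−2)² + (1−(-3))² = 25 + 16 = 41
d²(X, Mira) = (-3−3)² + (1−(-5))² = 36 + 36 = 72
d²(X, Alpha) = (-3−(-3))² + (1−2)² = 0 + 1 = 1
d²(X, Kappa) = (-3−3)² + (1−3)² = 36 + 4 = 40
d²(X, Quasar) = (-3−5)² + (1−(-2))² = 64 + 9 = 73
d²(X, Delta) = (-3−2)² + (1−(-6))² = 25 + 49 = 74
The largest is to Fornax.

Fornax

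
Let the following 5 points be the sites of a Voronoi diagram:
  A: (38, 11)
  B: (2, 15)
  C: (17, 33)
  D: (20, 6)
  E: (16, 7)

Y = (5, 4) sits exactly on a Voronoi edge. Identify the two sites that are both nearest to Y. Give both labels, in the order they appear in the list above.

B and E

Squared distances from Y to each site:
|YA|² = (5−38)² + (4−11)² = 1089 + 49 = 1138
|YB|² = (5−2)² + (4−15)² = 9 + 121 = 130
|YC|² = (5−17)² + (4−33)² = 144 + 841 = 985
|YD|² = (5−20)² + (4−6)² = 225 + 4 = 229
|YE|² = (5−16)² + (4−7)² = 121 + 9 = 130
Y is equidistant from B and E (both at squared distance 130), and every other site is strictly farther — so Y lies on the B–E Voronoi edge.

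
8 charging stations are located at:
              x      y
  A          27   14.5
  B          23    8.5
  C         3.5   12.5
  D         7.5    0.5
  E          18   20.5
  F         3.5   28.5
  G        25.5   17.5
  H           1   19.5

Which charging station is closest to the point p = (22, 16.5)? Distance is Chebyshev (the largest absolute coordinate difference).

G

d(p,A) = max(5, 2) = 5
d(p,B) = max(1, 8) = 8
d(p,C) = max(18.5, 4) = 18.5
d(p,D) = max(14.5, 16) = 16
d(p,E) = max(4, 4) = 4
d(p,F) = max(18.5, 12) = 18.5
d(p,G) = max(3.5, 1) = 3.5
d(p,H) = max(21, 3) = 21
The smallest is to G, so p lies in the Voronoi region of G.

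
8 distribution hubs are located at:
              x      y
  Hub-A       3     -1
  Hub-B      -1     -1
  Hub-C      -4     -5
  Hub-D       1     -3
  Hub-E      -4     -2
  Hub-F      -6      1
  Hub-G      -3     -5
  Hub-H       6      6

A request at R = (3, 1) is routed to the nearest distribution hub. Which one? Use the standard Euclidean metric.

Hub-A

Compare squared distances (the ordering matches that of the actual distances):
d²(R, Hub-A) = (3−3)² + (1−(-1))² = 0 + 4 = 4
d²(R, Hub-B) = (3−(-1))² + (1−(-1))² = 16 + 4 = 20
d²(R, Hub-C) = (3−(-4))² + (1−(-5))² = 49 + 36 = 85
d²(R, Hub-D) = (3−1)² + (1−(-3))² = 4 + 16 = 20
d²(R, Hub-E) = (3−(-4))² + (1−(-2))² = 49 + 9 = 58
d²(R, Hub-F) = (3−(-6))² + (1−1)² = 81 + 0 = 81
d²(R, Hub-G) = (3−(-3))² + (1−(-5))² = 36 + 36 = 72
d²(R, Hub-H) = (3−6)² + (1−6)² = 9 + 25 = 34
Hub-A is nearest.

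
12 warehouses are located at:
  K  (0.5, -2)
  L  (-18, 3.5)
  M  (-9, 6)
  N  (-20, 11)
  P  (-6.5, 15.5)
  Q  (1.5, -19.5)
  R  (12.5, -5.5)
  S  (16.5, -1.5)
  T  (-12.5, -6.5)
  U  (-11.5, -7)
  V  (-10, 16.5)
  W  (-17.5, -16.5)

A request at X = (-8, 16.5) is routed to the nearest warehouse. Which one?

P

Squared Euclidean distances:
|XK|² = 72.25 + 342.25 = 414.5
|XL|² = 100 + 169 = 269
|XM|² = 1 + 110.25 = 111.25
|XN|² = 144 + 30.25 = 174.25
|XP|² = 2.25 + 1 = 3.25
|XQ|² = 90.25 + 1296 = 1386.25
|XR|² = 420.25 + 484 = 904.25
|XS|² = 600.25 + 324 = 924.25
|XT|² = 20.25 + 529 = 549.25
|XU|² = 12.25 + 552.25 = 564.5
|XV|² = 4 + 0 = 4
|XW|² = 90.25 + 1089 = 1179.25
The smallest is to P, so X lies in the Voronoi region of P.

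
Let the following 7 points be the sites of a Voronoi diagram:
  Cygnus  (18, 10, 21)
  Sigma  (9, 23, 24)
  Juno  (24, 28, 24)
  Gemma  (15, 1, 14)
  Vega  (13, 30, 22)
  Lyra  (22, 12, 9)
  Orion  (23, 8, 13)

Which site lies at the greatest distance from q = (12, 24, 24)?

Gemma

Squared Euclidean distances:
d²(q, Cygnus) = (12−18)² + (24−10)² + (24−21)² = 36 + 196 + 9 = 241
d²(q, Sigma) = (12−9)² + (24−23)² + (24−24)² = 9 + 1 + 0 = 10
d²(q, Juno) = (12−24)² + (24−28)² + (24−24)² = 144 + 16 + 0 = 160
d²(q, Gemma) = (12−15)² + (24−1)² + (24−14)² = 9 + 529 + 100 = 638
d²(q, Vega) = (12−13)² + (24−30)² + (24−22)² = 1 + 36 + 4 = 41
d²(q, Lyra) = (12−22)² + (24−12)² + (24−9)² = 100 + 144 + 225 = 469
d²(q, Orion) = (12−23)² + (24−8)² + (24−13)² = 121 + 256 + 121 = 498
The largest is to Gemma.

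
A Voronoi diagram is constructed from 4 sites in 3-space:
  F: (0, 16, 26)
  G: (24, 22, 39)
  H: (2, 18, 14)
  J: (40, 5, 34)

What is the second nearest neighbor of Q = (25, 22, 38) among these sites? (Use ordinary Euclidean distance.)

J

Since √ is increasing, it suffices to compare squared distances:
|QF|² = (25−0)² + (22−16)² + (38−26)² = 625 + 36 + 144 = 805
|QG|² = (25−24)² + (22−22)² + (38−39)² = 1 + 0 + 1 = 2
|QH|² = (25−2)² + (22−18)² + (38−14)² = 529 + 16 + 576 = 1121
|QJ|² = (25−40)² + (22−5)² + (38−34)² = 225 + 289 + 16 = 530
Sorted ascending: G, J, F, … — the second-nearest is J.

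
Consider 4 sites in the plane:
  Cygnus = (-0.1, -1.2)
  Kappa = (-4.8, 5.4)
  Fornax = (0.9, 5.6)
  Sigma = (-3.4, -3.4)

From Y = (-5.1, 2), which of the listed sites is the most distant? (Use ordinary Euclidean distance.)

Compare squared distances (the ordering matches that of the actual distances):
d²(Y, Cygnus) = (-5.1−(-0.1))² + (2−(-1.2))² = 25 + 10.24 = 35.24
d²(Y, Kappa) = (-5.1−(-4.8))² + (2−5.4)² = 0.09 + 11.56 = 11.65
d²(Y, Fornax) = (-5.1−0.9)² + (2−5.6)² = 36 + 12.96 = 48.96
d²(Y, Sigma) = (-5.1−(-3.4))² + (2−(-3.4))² = 2.89 + 29.16 = 32.05
The largest is to Fornax.

Fornax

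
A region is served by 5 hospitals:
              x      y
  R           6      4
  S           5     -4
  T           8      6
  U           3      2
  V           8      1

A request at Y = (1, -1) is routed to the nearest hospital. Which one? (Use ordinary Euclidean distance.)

U

Since √ is increasing, it suffices to compare squared distances:
|YR|² = (1−6)² + (-1−4)² = 25 + 25 = 50
|YS|² = (1−5)² + (-1−(-4))² = 16 + 9 = 25
|YT|² = (1−8)² + (-1−6)² = 49 + 49 = 98
|YU|² = (1−3)² + (-1−2)² = 4 + 9 = 13
|YV|² = (1−8)² + (-1−1)² = 49 + 4 = 53
U is nearest.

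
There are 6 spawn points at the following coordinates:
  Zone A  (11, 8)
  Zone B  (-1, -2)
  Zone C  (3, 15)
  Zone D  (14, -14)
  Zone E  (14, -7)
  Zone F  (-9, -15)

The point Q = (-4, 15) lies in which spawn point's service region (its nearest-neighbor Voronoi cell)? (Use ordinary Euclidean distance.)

Compare squared distances (the ordering matches that of the actual distances):
d²(Q, Zone A) = 225 + 49 = 274
d²(Q, Zone B) = 9 + 289 = 298
d²(Q, Zone C) = 49 + 0 = 49
d²(Q, Zone D) = 324 + 841 = 1165
d²(Q, Zone E) = 324 + 484 = 808
d²(Q, Zone F) = 25 + 900 = 925
Zone C is nearest.

Zone C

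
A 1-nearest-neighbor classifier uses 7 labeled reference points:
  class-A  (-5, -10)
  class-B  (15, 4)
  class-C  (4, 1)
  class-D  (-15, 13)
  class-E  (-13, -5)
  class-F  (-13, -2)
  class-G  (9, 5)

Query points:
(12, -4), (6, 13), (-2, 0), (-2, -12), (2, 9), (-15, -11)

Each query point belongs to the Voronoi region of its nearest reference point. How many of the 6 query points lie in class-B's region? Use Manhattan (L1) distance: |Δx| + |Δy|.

1

(12, -4) — d to each: class-A:23, class-B:11, class-C:13, class-D:44, class-E:26, class-F:27, class-G:12 → nearest is class-B
(6, 13) — d to each: class-A:34, class-B:18, class-C:14, class-D:21, class-E:37, class-F:34, class-G:11 → nearest is class-G
(-2, 0) — d to each: class-A:13, class-B:21, class-C:7, class-D:26, class-E:16, class-F:13, class-G:16 → nearest is class-C
(-2, -12) — d to each: class-A:5, class-B:33, class-C:19, class-D:38, class-E:18, class-F:21, class-G:28 → nearest is class-A
(2, 9) — d to each: class-A:26, class-B:18, class-C:10, class-D:21, class-E:29, class-F:26, class-G:11 → nearest is class-C
(-15, -11) — d to each: class-A:11, class-B:45, class-C:31, class-D:24, class-E:8, class-F:11, class-G:40 → nearest is class-E
1 of the 6 points has class-B as nearest.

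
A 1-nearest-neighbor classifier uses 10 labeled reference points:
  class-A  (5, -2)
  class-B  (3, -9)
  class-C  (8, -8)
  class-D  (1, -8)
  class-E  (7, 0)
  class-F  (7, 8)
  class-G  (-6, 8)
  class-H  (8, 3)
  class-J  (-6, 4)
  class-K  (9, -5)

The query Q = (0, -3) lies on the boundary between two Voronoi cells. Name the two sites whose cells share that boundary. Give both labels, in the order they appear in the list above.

class-A and class-D

Squared distances from Q to each site:
d²(Q, class-A) = 25 + 1 = 26
d²(Q, class-B) = 9 + 36 = 45
d²(Q, class-C) = 64 + 25 = 89
d²(Q, class-D) = 1 + 25 = 26
d²(Q, class-E) = 49 + 9 = 58
d²(Q, class-F) = 49 + 121 = 170
d²(Q, class-G) = 36 + 121 = 157
d²(Q, class-H) = 64 + 36 = 100
d²(Q, class-J) = 36 + 49 = 85
d²(Q, class-K) = 81 + 4 = 85
Q is equidistant from class-A and class-D (both at squared distance 26), and every other site is strictly farther — so Q lies on the class-A–class-D Voronoi edge.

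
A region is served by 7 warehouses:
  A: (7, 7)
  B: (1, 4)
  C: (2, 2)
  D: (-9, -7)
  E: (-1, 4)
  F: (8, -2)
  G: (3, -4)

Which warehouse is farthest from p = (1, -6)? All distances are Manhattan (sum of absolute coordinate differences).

A

d(p,A) = |1−7| + |-6−7| = 6 + 13 = 19
d(p,B) = |1−1| + |-6−4| = 0 + 10 = 10
d(p,C) = |1−2| + |-6−2| = 1 + 8 = 9
d(p,D) = |1−(-9)| + |-6−(-7)| = 10 + 1 = 11
d(p,E) = |1−(-1)| + |-6−4| = 2 + 10 = 12
d(p,F) = |1−8| + |-6−(-2)| = 7 + 4 = 11
d(p,G) = |1−3| + |-6−(-4)| = 2 + 2 = 4
The largest is to A.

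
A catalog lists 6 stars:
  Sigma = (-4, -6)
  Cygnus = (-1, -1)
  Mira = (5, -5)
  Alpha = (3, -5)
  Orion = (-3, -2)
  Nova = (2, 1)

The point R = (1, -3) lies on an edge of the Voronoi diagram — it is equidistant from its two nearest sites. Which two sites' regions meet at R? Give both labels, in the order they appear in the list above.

Cygnus and Alpha

Squared distances from R to each site:
d²(R, Sigma) = (1−(-4))² + (-3−(-6))² = 25 + 9 = 34
d²(R, Cygnus) = (1−(-1))² + (-3−(-1))² = 4 + 4 = 8
d²(R, Mira) = (1−5)² + (-3−(-5))² = 16 + 4 = 20
d²(R, Alpha) = (1−3)² + (-3−(-5))² = 4 + 4 = 8
d²(R, Orion) = (1−(-3))² + (-3−(-2))² = 16 + 1 = 17
d²(R, Nova) = (1−2)² + (-3−1)² = 1 + 16 = 17
R is equidistant from Cygnus and Alpha (both at squared distance 8), and every other site is strictly farther — so R lies on the Cygnus–Alpha Voronoi edge.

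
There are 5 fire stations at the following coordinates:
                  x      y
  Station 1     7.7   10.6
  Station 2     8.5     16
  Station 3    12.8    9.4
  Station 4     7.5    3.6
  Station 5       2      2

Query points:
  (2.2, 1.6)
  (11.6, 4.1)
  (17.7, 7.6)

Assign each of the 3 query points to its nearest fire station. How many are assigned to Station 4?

1

(2.2, 1.6) — d² to each: Station 1:111.25, Station 2:247.05, Station 3:173.2, Station 4:32.09, Station 5:0.2 → nearest is Station 5
(11.6, 4.1) — d² to each: Station 1:57.46, Station 2:151.22, Station 3:29.53, Station 4:17.06, Station 5:96.57 → nearest is Station 4
(17.7, 7.6) — d² to each: Station 1:109, Station 2:155.2, Station 3:27.25, Station 4:120.04, Station 5:277.85 → nearest is Station 3
1 of the 3 points has Station 4 as nearest.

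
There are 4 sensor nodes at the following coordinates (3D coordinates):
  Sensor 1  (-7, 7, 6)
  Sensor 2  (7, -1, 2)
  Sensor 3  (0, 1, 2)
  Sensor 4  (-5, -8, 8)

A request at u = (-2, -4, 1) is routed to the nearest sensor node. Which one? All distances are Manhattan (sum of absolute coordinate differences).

d(u, Sensor 1) = 5 + 11 + 5 = 21
d(u, Sensor 2) = 9 + 3 + 1 = 13
d(u, Sensor 3) = 2 + 5 + 1 = 8
d(u, Sensor 4) = 3 + 4 + 7 = 14
Sensor 3 is nearest.

Sensor 3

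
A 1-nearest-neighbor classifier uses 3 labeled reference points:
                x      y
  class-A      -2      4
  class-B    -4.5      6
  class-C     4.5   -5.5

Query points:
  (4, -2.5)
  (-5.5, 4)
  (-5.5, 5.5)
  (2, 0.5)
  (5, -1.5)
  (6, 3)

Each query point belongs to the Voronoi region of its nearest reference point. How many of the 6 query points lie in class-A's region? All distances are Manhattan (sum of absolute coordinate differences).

2

(4, -2.5) — d to each: class-A:12.5, class-B:17, class-C:3.5 → nearest is class-C
(-5.5, 4) — d to each: class-A:3.5, class-B:3, class-C:19.5 → nearest is class-B
(-5.5, 5.5) — d to each: class-A:5, class-B:1.5, class-C:21 → nearest is class-B
(2, 0.5) — d to each: class-A:7.5, class-B:12, class-C:8.5 → nearest is class-A
(5, -1.5) — d to each: class-A:12.5, class-B:17, class-C:4.5 → nearest is class-C
(6, 3) — d to each: class-A:9, class-B:13.5, class-C:10 → nearest is class-A
2 of the 6 points have class-A as nearest.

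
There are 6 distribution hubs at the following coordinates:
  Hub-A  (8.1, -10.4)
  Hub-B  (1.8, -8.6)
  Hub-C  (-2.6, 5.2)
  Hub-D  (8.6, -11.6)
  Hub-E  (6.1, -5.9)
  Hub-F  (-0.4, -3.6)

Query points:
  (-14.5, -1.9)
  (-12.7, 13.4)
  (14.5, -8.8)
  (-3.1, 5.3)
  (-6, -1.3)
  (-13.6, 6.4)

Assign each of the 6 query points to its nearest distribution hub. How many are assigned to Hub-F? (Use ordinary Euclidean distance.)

1

(-14.5, -1.9) — d² to each: Hub-A:583.01, Hub-B:310.58, Hub-C:192.02, Hub-D:627.7, Hub-E:440.36, Hub-F:201.7 → nearest is Hub-C
(-12.7, 13.4) — d² to each: Hub-A:999.08, Hub-B:694.25, Hub-C:169.25, Hub-D:1078.69, Hub-E:725.93, Hub-F:440.29 → nearest is Hub-C
(14.5, -8.8) — d² to each: Hub-A:43.52, Hub-B:161.33, Hub-C:488.41, Hub-D:42.65, Hub-E:78.97, Hub-F:249.05 → nearest is Hub-D
(-3.1, 5.3) — d² to each: Hub-A:371.93, Hub-B:217.22, Hub-C:0.26, Hub-D:422.5, Hub-E:210.08, Hub-F:86.5 → nearest is Hub-C
(-6, -1.3) — d² to each: Hub-A:281.62, Hub-B:114.13, Hub-C:53.81, Hub-D:319.25, Hub-E:167.57, Hub-F:36.65 → nearest is Hub-F
(-13.6, 6.4) — d² to each: Hub-A:753.13, Hub-B:462.16, Hub-C:122.44, Hub-D:816.84, Hub-E:539.38, Hub-F:274.24 → nearest is Hub-C
1 of the 6 points has Hub-F as nearest.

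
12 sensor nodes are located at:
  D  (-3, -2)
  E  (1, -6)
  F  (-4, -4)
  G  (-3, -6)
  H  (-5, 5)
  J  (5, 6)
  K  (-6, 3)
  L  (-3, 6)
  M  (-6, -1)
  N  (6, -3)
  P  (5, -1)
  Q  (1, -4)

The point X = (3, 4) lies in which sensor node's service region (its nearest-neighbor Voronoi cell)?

Squared Euclidean distances:
|XD|² = (3−(-3))² + (4−(-2))² = 36 + 36 = 72
|XE|² = (3−1)² + (4−(-6))² = 4 + 100 = 104
|XF|² = (3−(-4))² + (4−(-4))² = 49 + 64 = 113
|XG|² = (3−(-3))² + (4−(-6))² = 36 + 100 = 136
|XH|² = (3−(-5))² + (4−5)² = 64 + 1 = 65
|XJ|² = (3−5)² + (4−6)² = 4 + 4 = 8
|XK|² = (3−(-6))² + (4−3)² = 81 + 1 = 82
|XL|² = (3−(-3))² + (4−6)² = 36 + 4 = 40
|XM|² = (3−(-6))² + (4−(-1))² = 81 + 25 = 106
|XN|² = (3−6)² + (4−(-3))² = 9 + 49 = 58
|XP|² = (3−5)² + (4−(-1))² = 4 + 25 = 29
|XQ|² = (3−1)² + (4−(-4))² = 4 + 64 = 68
The smallest is to J, so X lies in the Voronoi region of J.

J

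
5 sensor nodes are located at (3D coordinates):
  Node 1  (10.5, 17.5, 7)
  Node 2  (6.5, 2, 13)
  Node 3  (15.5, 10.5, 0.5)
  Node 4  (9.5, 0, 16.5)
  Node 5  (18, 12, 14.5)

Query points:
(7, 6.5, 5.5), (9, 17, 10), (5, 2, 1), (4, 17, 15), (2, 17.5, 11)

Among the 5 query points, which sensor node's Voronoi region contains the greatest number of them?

Node 1

(7, 6.5, 5.5) — d² to each: Node 1:135.5, Node 2:76.75, Node 3:113.25, Node 4:169.5, Node 5:232.25 → nearest is Node 2
(9, 17, 10) — d² to each: Node 1:11.5, Node 2:240.25, Node 3:174.75, Node 4:331.5, Node 5:126.25 → nearest is Node 1
(5, 2, 1) — d² to each: Node 1:306.5, Node 2:146.25, Node 3:182.75, Node 4:264.5, Node 5:451.25 → nearest is Node 2
(4, 17, 15) — d² to each: Node 1:106.5, Node 2:235.25, Node 3:384.75, Node 4:321.5, Node 5:221.25 → nearest is Node 1
(2, 17.5, 11) — d² to each: Node 1:88.25, Node 2:264.5, Node 3:341.5, Node 4:392.75, Node 5:298.5 → nearest is Node 1
Tally — Node 1:3, Node 2:2. Node 1 captures the most (3).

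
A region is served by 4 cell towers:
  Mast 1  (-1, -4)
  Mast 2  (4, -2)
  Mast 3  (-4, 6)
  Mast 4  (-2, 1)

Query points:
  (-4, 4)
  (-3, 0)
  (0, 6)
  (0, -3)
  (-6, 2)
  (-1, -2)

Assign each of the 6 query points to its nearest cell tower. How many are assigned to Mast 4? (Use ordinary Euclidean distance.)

(-4, 4) — d² to each: Mast 1:73, Mast 2:100, Mast 3:4, Mast 4:13 → nearest is Mast 3
(-3, 0) — d² to each: Mast 1:20, Mast 2:53, Mast 3:37, Mast 4:2 → nearest is Mast 4
(0, 6) — d² to each: Mast 1:101, Mast 2:80, Mast 3:16, Mast 4:29 → nearest is Mast 3
(0, -3) — d² to each: Mast 1:2, Mast 2:17, Mast 3:97, Mast 4:20 → nearest is Mast 1
(-6, 2) — d² to each: Mast 1:61, Mast 2:116, Mast 3:20, Mast 4:17 → nearest is Mast 4
(-1, -2) — d² to each: Mast 1:4, Mast 2:25, Mast 3:73, Mast 4:10 → nearest is Mast 1
2 of the 6 points have Mast 4 as nearest.

2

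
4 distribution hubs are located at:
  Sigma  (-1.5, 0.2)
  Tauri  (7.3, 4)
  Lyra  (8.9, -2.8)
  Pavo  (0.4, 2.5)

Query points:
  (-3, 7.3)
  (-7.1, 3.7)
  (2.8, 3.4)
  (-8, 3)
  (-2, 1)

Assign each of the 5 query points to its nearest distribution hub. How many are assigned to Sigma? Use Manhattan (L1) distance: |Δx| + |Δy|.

1

(-3, 7.3) — d to each: Sigma:8.6, Tauri:13.6, Lyra:22, Pavo:8.2 → nearest is Pavo
(-7.1, 3.7) — d to each: Sigma:9.1, Tauri:14.7, Lyra:22.5, Pavo:8.7 → nearest is Pavo
(2.8, 3.4) — d to each: Sigma:7.5, Tauri:5.1, Lyra:12.3, Pavo:3.3 → nearest is Pavo
(-8, 3) — d to each: Sigma:9.3, Tauri:16.3, Lyra:22.7, Pavo:8.9 → nearest is Pavo
(-2, 1) — d to each: Sigma:1.3, Tauri:12.3, Lyra:14.7, Pavo:3.9 → nearest is Sigma
1 of the 5 points has Sigma as nearest.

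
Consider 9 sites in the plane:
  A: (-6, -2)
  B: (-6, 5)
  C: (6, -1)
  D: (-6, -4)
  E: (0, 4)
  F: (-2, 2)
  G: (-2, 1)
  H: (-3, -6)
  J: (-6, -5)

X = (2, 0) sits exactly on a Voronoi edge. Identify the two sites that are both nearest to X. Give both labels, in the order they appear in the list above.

Squared distances from X to each site:
|XA|² = (2−(-6))² + (0−(-2))² = 64 + 4 = 68
|XB|² = (2−(-6))² + (0−5)² = 64 + 25 = 89
|XC|² = (2−6)² + (0−(-1))² = 16 + 1 = 17
|XD|² = (2−(-6))² + (0−(-4))² = 64 + 16 = 80
|XE|² = (2−0)² + (0−4)² = 4 + 16 = 20
|XF|² = (2−(-2))² + (0−2)² = 16 + 4 = 20
|XG|² = (2−(-2))² + (0−1)² = 16 + 1 = 17
|XH|² = (2−(-3))² + (0−(-6))² = 25 + 36 = 61
|XJ|² = (2−(-6))² + (0−(-5))² = 64 + 25 = 89
X is equidistant from C and G (both at squared distance 17), and every other site is strictly farther — so X lies on the C–G Voronoi edge.

C and G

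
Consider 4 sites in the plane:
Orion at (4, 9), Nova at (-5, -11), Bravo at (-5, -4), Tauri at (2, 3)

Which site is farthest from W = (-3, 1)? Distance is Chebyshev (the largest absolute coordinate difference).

Nova

d(W, Orion) = max(7, 8) = 8
d(W, Nova) = max(2, 12) = 12
d(W, Bravo) = max(2, 5) = 5
d(W, Tauri) = max(5, 2) = 5
The largest is to Nova.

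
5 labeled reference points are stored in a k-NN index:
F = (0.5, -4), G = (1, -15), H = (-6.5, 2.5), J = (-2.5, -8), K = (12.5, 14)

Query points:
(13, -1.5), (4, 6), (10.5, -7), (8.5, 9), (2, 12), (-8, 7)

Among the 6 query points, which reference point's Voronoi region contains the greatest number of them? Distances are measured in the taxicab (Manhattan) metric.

(13, -1.5) — d to each: F:15, G:25.5, H:23.5, J:22, K:16 → nearest is F
(4, 6) — d to each: F:13.5, G:24, H:14, J:20.5, K:16.5 → nearest is F
(10.5, -7) — d to each: F:13, G:17.5, H:26.5, J:14, K:23 → nearest is F
(8.5, 9) — d to each: F:21, G:31.5, H:21.5, J:28, K:9 → nearest is K
(2, 12) — d to each: F:17.5, G:28, H:18, J:24.5, K:12.5 → nearest is K
(-8, 7) — d to each: F:19.5, G:31, H:6, J:20.5, K:27.5 → nearest is H
Tally — F:3, H:1, K:2. F captures the most (3).

F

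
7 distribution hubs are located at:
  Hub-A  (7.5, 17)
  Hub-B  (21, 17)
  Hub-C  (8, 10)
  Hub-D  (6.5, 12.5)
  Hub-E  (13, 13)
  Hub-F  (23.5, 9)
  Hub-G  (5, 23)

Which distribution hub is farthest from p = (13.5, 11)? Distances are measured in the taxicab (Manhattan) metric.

Hub-G

d(p, Hub-A) = |13.5−7.5| + |11−17| = 6 + 6 = 12
d(p, Hub-B) = |13.5−21| + |11−17| = 7.5 + 6 = 13.5
d(p, Hub-C) = |13.5−8| + |11−10| = 5.5 + 1 = 6.5
d(p, Hub-D) = |13.5−6.5| + |11−12.5| = 7 + 1.5 = 8.5
d(p, Hub-E) = |13.5−13| + |11−13| = 0.5 + 2 = 2.5
d(p, Hub-F) = |13.5−23.5| + |11−9| = 10 + 2 = 12
d(p, Hub-G) = |13.5−5| + |11−23| = 8.5 + 12 = 20.5
The largest is to Hub-G.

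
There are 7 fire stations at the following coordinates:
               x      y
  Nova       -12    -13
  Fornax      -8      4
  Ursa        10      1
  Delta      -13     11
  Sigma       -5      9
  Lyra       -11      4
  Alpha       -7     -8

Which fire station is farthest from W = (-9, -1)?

Since √ is increasing, it suffices to compare squared distances:
d²(W, Nova) = (-9−(-12))² + (-1−(-13))² = 9 + 144 = 153
d²(W, Fornax) = (-9−(-8))² + (-1−4)² = 1 + 25 = 26
d²(W, Ursa) = (-9−10)² + (-1−1)² = 361 + 4 = 365
d²(W, Delta) = (-9−(-13))² + (-1−11)² = 16 + 144 = 160
d²(W, Sigma) = (-9−(-5))² + (-1−9)² = 16 + 100 = 116
d²(W, Lyra) = (-9−(-11))² + (-1−4)² = 4 + 25 = 29
d²(W, Alpha) = (-9−(-7))² + (-1−(-8))² = 4 + 49 = 53
The largest is to Ursa.

Ursa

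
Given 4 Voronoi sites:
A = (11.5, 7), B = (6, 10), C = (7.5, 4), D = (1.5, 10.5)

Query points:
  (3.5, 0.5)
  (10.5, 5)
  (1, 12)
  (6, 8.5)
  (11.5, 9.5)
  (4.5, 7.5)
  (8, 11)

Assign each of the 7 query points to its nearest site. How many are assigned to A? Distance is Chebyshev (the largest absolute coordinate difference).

2

(3.5, 0.5) — d to each: A:8, B:9.5, C:4, D:10 → nearest is C
(10.5, 5) — d to each: A:2, B:5, C:3, D:9 → nearest is A
(1, 12) — d to each: A:10.5, B:5, C:8, D:1.5 → nearest is D
(6, 8.5) — d to each: A:5.5, B:1.5, C:4.5, D:4.5 → nearest is B
(11.5, 9.5) — d to each: A:2.5, B:5.5, C:5.5, D:10 → nearest is A
(4.5, 7.5) — d to each: A:7, B:2.5, C:3.5, D:3 → nearest is B
(8, 11) — d to each: A:4, B:2, C:7, D:6.5 → nearest is B
2 of the 7 points have A as nearest.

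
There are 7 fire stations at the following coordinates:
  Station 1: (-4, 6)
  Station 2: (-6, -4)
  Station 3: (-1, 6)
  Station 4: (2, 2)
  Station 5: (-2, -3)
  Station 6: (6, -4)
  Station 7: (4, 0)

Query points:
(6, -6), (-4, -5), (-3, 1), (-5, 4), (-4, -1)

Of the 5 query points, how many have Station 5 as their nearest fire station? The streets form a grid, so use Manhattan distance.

(6, -6) — d to each: Station 1:22, Station 2:14, Station 3:19, Station 4:12, Station 5:11, Station 6:2, Station 7:8 → nearest is Station 6
(-4, -5) — d to each: Station 1:11, Station 2:3, Station 3:14, Station 4:13, Station 5:4, Station 6:11, Station 7:13 → nearest is Station 2
(-3, 1) — d to each: Station 1:6, Station 2:8, Station 3:7, Station 4:6, Station 5:5, Station 6:14, Station 7:8 → nearest is Station 5
(-5, 4) — d to each: Station 1:3, Station 2:9, Station 3:6, Station 4:9, Station 5:10, Station 6:19, Station 7:13 → nearest is Station 1
(-4, -1) — d to each: Station 1:7, Station 2:5, Station 3:10, Station 4:9, Station 5:4, Station 6:13, Station 7:9 → nearest is Station 5
2 of the 5 points have Station 5 as nearest.

2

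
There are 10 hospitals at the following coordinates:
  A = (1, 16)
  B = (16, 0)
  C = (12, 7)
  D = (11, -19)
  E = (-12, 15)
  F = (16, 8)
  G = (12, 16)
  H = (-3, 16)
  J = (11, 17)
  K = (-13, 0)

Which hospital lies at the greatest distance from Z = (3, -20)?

Compare squared distances (the ordering matches that of the actual distances):
|ZA|² = 4 + 1296 = 1300
|ZB|² = 169 + 400 = 569
|ZC|² = 81 + 729 = 810
|ZD|² = 64 + 1 = 65
|ZE|² = 225 + 1225 = 1450
|ZF|² = 169 + 784 = 953
|ZG|² = 81 + 1296 = 1377
|ZH|² = 36 + 1296 = 1332
|ZJ|² = 64 + 1369 = 1433
|ZK|² = 256 + 400 = 656
The largest is to E.

E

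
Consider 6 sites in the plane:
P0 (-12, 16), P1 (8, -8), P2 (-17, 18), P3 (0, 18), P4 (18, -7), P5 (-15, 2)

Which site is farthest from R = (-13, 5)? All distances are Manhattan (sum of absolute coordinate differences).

d(R,P0) = |-13−(-12)| + |5−16| = 1 + 11 = 12
d(R,P1) = |-13−8| + |5−(-8)| = 21 + 13 = 34
d(R,P2) = |-13−(-17)| + |5−18| = 4 + 13 = 17
d(R,P3) = |-13−0| + |5−18| = 13 + 13 = 26
d(R,P4) = |-13−18| + |5−(-7)| = 31 + 12 = 43
d(R,P5) = |-13−(-15)| + |5−2| = 2 + 3 = 5
The largest is to P4.

P4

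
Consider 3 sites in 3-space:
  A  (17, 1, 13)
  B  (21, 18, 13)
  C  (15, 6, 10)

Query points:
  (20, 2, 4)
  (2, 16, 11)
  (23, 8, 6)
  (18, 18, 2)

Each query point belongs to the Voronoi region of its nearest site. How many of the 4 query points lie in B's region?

(20, 2, 4) — d² to each: A:91, B:338, C:77 → nearest is C
(2, 16, 11) — d² to each: A:454, B:369, C:270 → nearest is C
(23, 8, 6) — d² to each: A:134, B:153, C:84 → nearest is C
(18, 18, 2) — d² to each: A:411, B:130, C:217 → nearest is B
1 of the 4 points has B as nearest.

1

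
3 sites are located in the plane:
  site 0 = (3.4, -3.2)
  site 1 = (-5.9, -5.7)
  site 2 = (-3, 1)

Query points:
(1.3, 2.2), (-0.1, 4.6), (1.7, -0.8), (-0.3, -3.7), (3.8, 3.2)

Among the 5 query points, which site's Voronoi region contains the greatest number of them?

site 0

(1.3, 2.2) — d² to each: site 0:33.57, site 1:114.25, site 2:19.93 → nearest is site 2
(-0.1, 4.6) — d² to each: site 0:73.09, site 1:139.73, site 2:21.37 → nearest is site 2
(1.7, -0.8) — d² to each: site 0:8.65, site 1:81.77, site 2:25.33 → nearest is site 0
(-0.3, -3.7) — d² to each: site 0:13.94, site 1:35.36, site 2:29.38 → nearest is site 0
(3.8, 3.2) — d² to each: site 0:41.12, site 1:173.3, site 2:51.08 → nearest is site 0
Tally — site 0:3, site 2:2. site 0 captures the most (3).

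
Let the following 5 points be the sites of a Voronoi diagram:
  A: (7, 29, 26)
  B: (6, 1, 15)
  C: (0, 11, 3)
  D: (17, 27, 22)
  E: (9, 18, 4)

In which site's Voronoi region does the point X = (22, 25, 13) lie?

D

Since √ is increasing, it suffices to compare squared distances:
|XA|² = (22−7)² + (25−29)² + (13−26)² = 225 + 16 + 169 = 410
|XB|² = (22−6)² + (25−1)² + (13−15)² = 256 + 576 + 4 = 836
|XC|² = (22−0)² + (25−11)² + (13−3)² = 484 + 196 + 100 = 780
|XD|² = (22−17)² + (25−27)² + (13−22)² = 25 + 4 + 81 = 110
|XE|² = (22−9)² + (25−18)² + (13−4)² = 169 + 49 + 81 = 299
The smallest is to D, so X lies in the Voronoi region of D.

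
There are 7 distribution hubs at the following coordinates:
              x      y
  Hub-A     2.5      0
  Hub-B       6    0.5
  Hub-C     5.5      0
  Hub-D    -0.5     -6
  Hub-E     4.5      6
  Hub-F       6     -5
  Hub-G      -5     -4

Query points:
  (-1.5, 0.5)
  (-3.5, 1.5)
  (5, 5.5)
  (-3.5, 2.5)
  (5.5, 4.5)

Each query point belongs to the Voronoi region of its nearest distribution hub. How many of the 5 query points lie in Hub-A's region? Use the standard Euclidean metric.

2

(-1.5, 0.5) — d² to each: Hub-A:16.25, Hub-B:56.25, Hub-C:49.25, Hub-D:43.25, Hub-E:66.25, Hub-F:86.5, Hub-G:32.5 → nearest is Hub-A
(-3.5, 1.5) — d² to each: Hub-A:38.25, Hub-B:91.25, Hub-C:83.25, Hub-D:65.25, Hub-E:84.25, Hub-F:132.5, Hub-G:32.5 → nearest is Hub-G
(5, 5.5) — d² to each: Hub-A:36.5, Hub-B:26, Hub-C:30.5, Hub-D:162.5, Hub-E:0.5, Hub-F:111.25, Hub-G:190.25 → nearest is Hub-E
(-3.5, 2.5) — d² to each: Hub-A:42.25, Hub-B:94.25, Hub-C:87.25, Hub-D:81.25, Hub-E:76.25, Hub-F:146.5, Hub-G:44.5 → nearest is Hub-A
(5.5, 4.5) — d² to each: Hub-A:29.25, Hub-B:16.25, Hub-C:20.25, Hub-D:146.25, Hub-E:3.25, Hub-F:90.5, Hub-G:182.5 → nearest is Hub-E
2 of the 5 points have Hub-A as nearest.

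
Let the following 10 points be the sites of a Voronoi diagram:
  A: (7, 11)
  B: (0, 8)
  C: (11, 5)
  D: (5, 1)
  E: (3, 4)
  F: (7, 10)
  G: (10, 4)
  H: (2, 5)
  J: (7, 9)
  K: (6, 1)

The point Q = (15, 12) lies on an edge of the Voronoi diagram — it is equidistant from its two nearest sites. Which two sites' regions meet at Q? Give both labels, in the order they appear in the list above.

A and C

Squared distances from Q to each site:
|QA|² = (15−7)² + (12−11)² = 64 + 1 = 65
|QB|² = (15−0)² + (12−8)² = 225 + 16 = 241
|QC|² = (15−11)² + (12−5)² = 16 + 49 = 65
|QD|² = (15−5)² + (12−1)² = 100 + 121 = 221
|QE|² = (15−3)² + (12−4)² = 144 + 64 = 208
|QF|² = (15−7)² + (12−10)² = 64 + 4 = 68
|QG|² = (15−10)² + (12−4)² = 25 + 64 = 89
|QH|² = (15−2)² + (12−5)² = 169 + 49 = 218
|QJ|² = (15−7)² + (12−9)² = 64 + 9 = 73
|QK|² = (15−6)² + (12−1)² = 81 + 121 = 202
Q is equidistant from A and C (both at squared distance 65), and every other site is strictly farther — so Q lies on the A–C Voronoi edge.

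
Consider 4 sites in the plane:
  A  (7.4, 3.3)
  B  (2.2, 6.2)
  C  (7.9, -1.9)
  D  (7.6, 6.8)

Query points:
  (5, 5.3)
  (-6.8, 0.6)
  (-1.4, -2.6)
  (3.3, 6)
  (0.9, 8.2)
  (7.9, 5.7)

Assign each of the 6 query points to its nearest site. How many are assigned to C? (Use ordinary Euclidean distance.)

1

(5, 5.3) — d² to each: A:9.76, B:8.65, C:60.25, D:9.01 → nearest is B
(-6.8, 0.6) — d² to each: A:208.93, B:112.36, C:222.34, D:245.8 → nearest is B
(-1.4, -2.6) — d² to each: A:112.25, B:90.4, C:86.98, D:169.36 → nearest is C
(3.3, 6) — d² to each: A:24.1, B:1.25, C:83.57, D:19.13 → nearest is B
(0.9, 8.2) — d² to each: A:66.26, B:5.69, C:151.01, D:46.85 → nearest is B
(7.9, 5.7) — d² to each: A:6.01, B:32.74, C:57.76, D:1.3 → nearest is D
1 of the 6 points has C as nearest.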